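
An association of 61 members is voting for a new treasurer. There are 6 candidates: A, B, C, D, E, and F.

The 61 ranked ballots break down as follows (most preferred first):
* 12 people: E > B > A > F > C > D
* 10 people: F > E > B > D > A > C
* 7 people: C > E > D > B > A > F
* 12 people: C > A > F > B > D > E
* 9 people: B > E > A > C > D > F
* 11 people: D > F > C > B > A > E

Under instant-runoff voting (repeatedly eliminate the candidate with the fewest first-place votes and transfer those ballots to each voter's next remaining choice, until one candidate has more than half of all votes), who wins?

E

Round 1: A 0, B 9, C 19, D 11, E 12, F 10. A eliminated.
Round 2: B 9, C 19, D 11, E 12, F 10. B eliminated.
Round 3: C 19, D 11, E 21, F 10. F eliminated.
Round 4: C 19, D 11, E 31. E has a majority (≥31).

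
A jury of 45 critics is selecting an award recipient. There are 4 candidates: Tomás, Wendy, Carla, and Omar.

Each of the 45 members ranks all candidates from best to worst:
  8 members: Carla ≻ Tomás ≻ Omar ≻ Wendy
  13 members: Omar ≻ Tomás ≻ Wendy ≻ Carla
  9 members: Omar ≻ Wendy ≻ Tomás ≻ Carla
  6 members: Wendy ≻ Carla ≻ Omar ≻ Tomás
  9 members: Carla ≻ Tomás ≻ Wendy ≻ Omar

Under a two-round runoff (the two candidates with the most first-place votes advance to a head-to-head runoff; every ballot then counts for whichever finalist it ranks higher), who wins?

Round 1 first-place votes: Tomás 0, Wendy 6, Carla 17, Omar 22. Omar and Carla advance.
Runoff: Omar is ranked above Carla on 22 ballots, Carla above Omar on 23.

Carla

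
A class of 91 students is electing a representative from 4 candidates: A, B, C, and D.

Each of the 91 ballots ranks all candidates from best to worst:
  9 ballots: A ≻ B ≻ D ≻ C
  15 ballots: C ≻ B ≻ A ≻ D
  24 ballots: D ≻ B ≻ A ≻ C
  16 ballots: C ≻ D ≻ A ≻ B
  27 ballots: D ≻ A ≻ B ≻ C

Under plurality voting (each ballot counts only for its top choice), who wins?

D

First-place votes: A 9, B 0, C 31, D 51.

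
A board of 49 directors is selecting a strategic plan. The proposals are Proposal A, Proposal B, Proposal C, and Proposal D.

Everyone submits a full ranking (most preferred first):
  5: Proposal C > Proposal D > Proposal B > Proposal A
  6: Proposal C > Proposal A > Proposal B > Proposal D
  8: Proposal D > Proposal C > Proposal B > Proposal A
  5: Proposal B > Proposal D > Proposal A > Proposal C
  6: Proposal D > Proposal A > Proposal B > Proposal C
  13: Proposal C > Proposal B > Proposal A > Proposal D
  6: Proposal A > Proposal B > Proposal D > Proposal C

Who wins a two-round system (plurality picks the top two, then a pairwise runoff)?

Proposal D

Round 1 first-place votes: Proposal A 6, Proposal B 5, Proposal C 24, Proposal D 14. Proposal C and Proposal D advance.
Runoff: Proposal C is ranked above Proposal D on 24 ballots, Proposal D above Proposal C on 25.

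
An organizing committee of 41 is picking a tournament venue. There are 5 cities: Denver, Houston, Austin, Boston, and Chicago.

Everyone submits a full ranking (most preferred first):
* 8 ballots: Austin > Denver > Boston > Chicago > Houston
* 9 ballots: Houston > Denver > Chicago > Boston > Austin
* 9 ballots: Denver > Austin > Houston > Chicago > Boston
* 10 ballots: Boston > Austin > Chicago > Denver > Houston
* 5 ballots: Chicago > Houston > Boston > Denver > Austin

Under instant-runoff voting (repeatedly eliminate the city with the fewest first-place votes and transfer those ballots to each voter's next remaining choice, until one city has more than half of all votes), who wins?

Denver

Round 1: Denver 9, Houston 9, Austin 8, Boston 10, Chicago 5. Chicago eliminated.
Round 2: Denver 9, Houston 14, Austin 8, Boston 10. Austin eliminated.
Round 3: Denver 17, Houston 14, Boston 10. Boston eliminated.
Round 4: Denver 27, Houston 14. Denver has a majority (≥21).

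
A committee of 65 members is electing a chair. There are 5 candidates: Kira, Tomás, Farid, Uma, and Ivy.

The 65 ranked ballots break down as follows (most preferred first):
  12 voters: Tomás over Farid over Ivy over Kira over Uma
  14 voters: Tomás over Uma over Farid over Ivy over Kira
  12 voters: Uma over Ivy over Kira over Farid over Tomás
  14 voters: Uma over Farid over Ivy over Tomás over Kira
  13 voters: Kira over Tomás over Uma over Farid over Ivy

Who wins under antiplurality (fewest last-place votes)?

Last-place votes: Kira 28, Tomás 12, Farid 0, Uma 12, Ivy 13.

Farid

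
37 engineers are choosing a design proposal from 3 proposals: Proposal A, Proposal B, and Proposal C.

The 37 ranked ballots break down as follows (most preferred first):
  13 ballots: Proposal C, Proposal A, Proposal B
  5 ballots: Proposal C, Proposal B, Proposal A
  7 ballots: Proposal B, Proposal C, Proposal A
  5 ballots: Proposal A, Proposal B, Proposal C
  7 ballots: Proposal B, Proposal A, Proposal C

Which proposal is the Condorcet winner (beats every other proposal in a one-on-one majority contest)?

Proposal B vs Proposal A: 19–18
Proposal B vs Proposal C: 19–18
Proposal B beats every other proposal.

Proposal B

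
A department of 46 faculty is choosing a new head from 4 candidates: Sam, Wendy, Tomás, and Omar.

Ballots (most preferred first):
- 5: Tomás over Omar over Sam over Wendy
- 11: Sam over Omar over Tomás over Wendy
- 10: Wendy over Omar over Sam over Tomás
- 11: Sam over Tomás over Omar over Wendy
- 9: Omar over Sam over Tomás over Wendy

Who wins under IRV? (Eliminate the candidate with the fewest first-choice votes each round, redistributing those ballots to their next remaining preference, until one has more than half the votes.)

Round 1: Sam 22, Wendy 10, Tomás 5, Omar 9. Tomás eliminated.
Round 2: Sam 22, Wendy 10, Omar 14. Wendy eliminated.
Round 3: Sam 22, Omar 24. Omar has a majority (≥24).

Omar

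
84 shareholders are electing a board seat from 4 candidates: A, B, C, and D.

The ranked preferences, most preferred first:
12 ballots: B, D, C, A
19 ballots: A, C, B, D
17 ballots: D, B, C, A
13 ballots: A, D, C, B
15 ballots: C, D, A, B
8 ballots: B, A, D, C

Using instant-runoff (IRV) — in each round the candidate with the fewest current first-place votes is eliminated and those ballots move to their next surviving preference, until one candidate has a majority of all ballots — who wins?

D

Round 1: A 32, B 20, C 15, D 17. C eliminated.
Round 2: A 32, B 20, D 32. B eliminated.
Round 3: A 40, D 44. D has a majority (≥43).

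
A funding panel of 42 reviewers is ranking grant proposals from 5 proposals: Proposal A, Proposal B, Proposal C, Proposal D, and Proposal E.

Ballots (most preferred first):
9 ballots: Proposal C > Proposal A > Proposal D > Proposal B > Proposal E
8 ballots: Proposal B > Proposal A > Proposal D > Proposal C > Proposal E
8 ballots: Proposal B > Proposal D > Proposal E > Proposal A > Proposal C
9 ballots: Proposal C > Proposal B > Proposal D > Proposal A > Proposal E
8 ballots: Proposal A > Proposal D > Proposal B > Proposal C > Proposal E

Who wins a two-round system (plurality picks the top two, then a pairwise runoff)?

Round 1 first-place votes: Proposal A 8, Proposal B 16, Proposal C 18, Proposal D 0, Proposal E 0. Proposal C and Proposal B advance.
Runoff: Proposal C is ranked above Proposal B on 18 ballots, Proposal B above Proposal C on 24.

Proposal B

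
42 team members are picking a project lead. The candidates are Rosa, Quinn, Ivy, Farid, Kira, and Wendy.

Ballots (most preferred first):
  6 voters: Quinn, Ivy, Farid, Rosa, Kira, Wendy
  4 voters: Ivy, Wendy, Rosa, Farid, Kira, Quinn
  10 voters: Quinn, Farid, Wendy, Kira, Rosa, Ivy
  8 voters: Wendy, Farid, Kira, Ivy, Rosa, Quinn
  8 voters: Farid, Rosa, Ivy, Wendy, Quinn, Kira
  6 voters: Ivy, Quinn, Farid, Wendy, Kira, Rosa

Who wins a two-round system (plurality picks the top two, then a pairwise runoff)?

Round 1 first-place votes: Rosa 0, Quinn 16, Ivy 10, Farid 8, Kira 0, Wendy 8. Quinn and Ivy advance.
Runoff: Quinn is ranked above Ivy on 16 ballots, Ivy above Quinn on 26.

Ivy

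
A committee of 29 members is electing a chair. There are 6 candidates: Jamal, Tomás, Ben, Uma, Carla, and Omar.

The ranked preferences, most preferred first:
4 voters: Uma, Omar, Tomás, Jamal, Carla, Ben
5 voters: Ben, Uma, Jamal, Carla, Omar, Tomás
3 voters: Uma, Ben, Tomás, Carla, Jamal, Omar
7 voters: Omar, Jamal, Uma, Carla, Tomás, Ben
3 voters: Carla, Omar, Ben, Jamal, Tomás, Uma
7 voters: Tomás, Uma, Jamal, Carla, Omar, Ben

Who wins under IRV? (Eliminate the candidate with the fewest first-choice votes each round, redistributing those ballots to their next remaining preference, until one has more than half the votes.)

Uma

Round 1: Jamal 0, Tomás 7, Ben 5, Uma 7, Carla 3, Omar 7. Jamal eliminated.
Round 2: Tomás 7, Ben 5, Uma 7, Carla 3, Omar 7. Carla eliminated.
Round 3: Tomás 7, Ben 5, Uma 7, Omar 10. Ben eliminated.
Round 4: Tomás 7, Uma 12, Omar 10. Tomás eliminated.
Round 5: Uma 19, Omar 10. Uma has a majority (≥15).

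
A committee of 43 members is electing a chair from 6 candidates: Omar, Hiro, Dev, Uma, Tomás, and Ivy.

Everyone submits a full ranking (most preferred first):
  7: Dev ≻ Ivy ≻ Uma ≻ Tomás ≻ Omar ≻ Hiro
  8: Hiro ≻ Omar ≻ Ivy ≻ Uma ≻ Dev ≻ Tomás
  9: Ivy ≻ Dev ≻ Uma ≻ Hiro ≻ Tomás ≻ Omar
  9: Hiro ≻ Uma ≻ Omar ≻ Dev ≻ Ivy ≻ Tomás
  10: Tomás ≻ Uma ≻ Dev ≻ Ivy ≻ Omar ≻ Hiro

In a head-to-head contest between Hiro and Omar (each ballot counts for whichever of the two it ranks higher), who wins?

Hiro is ranked above Omar on 26 ballots; Omar above Hiro on 17.

Hiro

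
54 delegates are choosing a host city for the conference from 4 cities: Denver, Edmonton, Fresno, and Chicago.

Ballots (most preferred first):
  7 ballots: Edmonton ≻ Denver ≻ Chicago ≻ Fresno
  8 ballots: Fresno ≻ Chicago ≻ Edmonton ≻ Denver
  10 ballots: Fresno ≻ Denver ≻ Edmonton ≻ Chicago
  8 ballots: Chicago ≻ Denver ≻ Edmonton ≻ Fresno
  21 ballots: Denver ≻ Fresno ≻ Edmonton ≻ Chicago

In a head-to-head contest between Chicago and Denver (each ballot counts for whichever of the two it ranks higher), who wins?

Chicago is ranked above Denver on 16 ballots; Denver above Chicago on 38.

Denver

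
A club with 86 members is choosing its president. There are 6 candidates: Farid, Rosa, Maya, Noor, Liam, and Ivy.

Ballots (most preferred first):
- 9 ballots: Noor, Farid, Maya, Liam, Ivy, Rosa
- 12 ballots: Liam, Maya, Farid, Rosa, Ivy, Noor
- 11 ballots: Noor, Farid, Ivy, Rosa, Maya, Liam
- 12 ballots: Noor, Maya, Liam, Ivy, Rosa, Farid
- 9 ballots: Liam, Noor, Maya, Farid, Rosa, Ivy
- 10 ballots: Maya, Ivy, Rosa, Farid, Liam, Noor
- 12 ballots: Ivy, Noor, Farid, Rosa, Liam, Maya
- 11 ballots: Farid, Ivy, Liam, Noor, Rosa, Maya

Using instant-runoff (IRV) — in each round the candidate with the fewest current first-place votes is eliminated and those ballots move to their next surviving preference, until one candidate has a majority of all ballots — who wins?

Ivy

Round 1: Farid 11, Rosa 0, Maya 10, Noor 32, Liam 21, Ivy 12. Rosa eliminated.
Round 2: Farid 11, Maya 10, Noor 32, Liam 21, Ivy 12. Maya eliminated.
Round 3: Farid 11, Noor 32, Liam 21, Ivy 22. Farid eliminated.
Round 4: Noor 32, Liam 21, Ivy 33. Liam eliminated.
Round 5: Noor 41, Ivy 45. Ivy has a majority (≥44).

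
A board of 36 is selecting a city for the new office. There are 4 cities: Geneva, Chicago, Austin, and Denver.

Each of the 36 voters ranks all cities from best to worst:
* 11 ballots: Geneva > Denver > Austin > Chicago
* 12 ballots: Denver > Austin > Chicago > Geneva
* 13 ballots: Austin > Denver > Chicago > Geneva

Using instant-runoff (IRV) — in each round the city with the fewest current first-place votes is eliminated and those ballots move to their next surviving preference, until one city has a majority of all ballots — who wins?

Round 1: Geneva 11, Chicago 0, Austin 13, Denver 12. Chicago eliminated.
Round 2: Geneva 11, Austin 13, Denver 12. Geneva eliminated.
Round 3: Austin 13, Denver 23. Denver has a majority (≥19).

Denver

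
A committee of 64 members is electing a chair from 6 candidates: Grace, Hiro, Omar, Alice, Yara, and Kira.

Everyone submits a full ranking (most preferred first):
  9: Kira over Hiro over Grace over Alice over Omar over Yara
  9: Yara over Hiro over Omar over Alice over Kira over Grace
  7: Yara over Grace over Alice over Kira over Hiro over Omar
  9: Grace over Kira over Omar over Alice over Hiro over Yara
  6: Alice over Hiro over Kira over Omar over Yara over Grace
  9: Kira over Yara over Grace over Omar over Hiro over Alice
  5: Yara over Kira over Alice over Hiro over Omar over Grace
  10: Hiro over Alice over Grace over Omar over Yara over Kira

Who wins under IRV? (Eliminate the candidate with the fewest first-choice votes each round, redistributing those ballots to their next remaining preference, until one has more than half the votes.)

Round 1: Grace 9, Hiro 10, Omar 0, Alice 6, Yara 21, Kira 18. Omar eliminated.
Round 2: Grace 9, Hiro 10, Alice 6, Yara 21, Kira 18. Alice eliminated.
Round 3: Grace 9, Hiro 16, Yara 21, Kira 18. Grace eliminated.
Round 4: Hiro 16, Yara 21, Kira 27. Hiro eliminated.
Round 5: Yara 31, Kira 33. Kira has a majority (≥33).

Kira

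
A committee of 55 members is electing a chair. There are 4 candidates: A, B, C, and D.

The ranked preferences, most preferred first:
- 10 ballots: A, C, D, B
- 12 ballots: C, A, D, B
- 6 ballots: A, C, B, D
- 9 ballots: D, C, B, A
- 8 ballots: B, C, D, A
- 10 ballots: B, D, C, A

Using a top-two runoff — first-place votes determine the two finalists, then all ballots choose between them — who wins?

Round 1 first-place votes: A 16, B 18, C 12, D 9. B and A advance.
Runoff: B is ranked above A on 27 ballots, A above B on 28.

A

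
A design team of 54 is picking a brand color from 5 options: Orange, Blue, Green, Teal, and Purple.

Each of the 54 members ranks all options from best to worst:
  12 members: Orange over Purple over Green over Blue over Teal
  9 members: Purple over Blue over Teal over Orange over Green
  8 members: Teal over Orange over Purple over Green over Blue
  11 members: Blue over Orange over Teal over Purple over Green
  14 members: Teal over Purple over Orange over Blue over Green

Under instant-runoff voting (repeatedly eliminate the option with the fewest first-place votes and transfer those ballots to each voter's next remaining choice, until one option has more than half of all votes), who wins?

Blue

Round 1: Orange 12, Blue 11, Green 0, Teal 22, Purple 9. Green eliminated.
Round 2: Orange 12, Blue 11, Teal 22, Purple 9. Purple eliminated.
Round 3: Orange 12, Blue 20, Teal 22. Orange eliminated.
Round 4: Blue 32, Teal 22. Blue has a majority (≥28).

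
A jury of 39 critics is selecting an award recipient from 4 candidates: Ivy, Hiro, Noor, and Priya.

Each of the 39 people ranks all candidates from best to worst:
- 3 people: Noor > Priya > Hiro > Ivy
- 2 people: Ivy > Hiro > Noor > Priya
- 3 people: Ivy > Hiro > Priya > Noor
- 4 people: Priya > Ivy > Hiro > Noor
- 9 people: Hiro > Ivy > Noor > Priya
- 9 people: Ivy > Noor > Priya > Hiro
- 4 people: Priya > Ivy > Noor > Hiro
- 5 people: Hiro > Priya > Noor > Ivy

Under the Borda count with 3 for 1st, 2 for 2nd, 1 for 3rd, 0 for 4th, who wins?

Ivy: 3×0 + 2×3 + 3×3 + 4×2 + 9×2 + 9×3 + 4×2 + 5×0 = 76
Hiro: 3×1 + 2×2 + 3×2 + 4×1 + 9×3 + 9×0 + 4×0 + 5×3 = 59
Noor: 3×3 + 2×1 + 3×0 + 4×0 + 9×1 + 9×2 + 4×1 + 5×1 = 47
Priya: 3×2 + 2×0 + 3×1 + 4×3 + 9×0 + 9×1 + 4×3 + 5×2 = 52

Ivy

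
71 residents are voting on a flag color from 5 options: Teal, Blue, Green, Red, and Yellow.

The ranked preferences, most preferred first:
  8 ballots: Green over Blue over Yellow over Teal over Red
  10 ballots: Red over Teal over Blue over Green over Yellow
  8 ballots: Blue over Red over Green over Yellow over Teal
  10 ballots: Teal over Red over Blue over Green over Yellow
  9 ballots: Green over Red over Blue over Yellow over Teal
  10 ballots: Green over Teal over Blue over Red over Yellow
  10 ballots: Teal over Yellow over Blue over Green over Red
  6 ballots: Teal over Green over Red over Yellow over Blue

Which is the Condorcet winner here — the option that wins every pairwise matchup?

Teal vs Blue: 46–25
Teal vs Green: 36–35
Teal vs Red: 44–27
Teal vs Yellow: 46–25
Teal beats every other option.

Teal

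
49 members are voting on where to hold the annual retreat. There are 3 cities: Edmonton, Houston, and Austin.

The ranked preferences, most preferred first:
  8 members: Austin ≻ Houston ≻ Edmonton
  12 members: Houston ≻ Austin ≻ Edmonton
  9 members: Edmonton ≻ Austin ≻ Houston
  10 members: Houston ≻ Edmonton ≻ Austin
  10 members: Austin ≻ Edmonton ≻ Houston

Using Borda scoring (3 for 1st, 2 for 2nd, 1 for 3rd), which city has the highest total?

Edmonton: 8×1 + 12×1 + 9×3 + 10×2 + 10×2 = 87
Houston: 8×2 + 12×3 + 9×1 + 10×3 + 10×1 = 101
Austin: 8×3 + 12×2 + 9×2 + 10×1 + 10×3 = 106

Austin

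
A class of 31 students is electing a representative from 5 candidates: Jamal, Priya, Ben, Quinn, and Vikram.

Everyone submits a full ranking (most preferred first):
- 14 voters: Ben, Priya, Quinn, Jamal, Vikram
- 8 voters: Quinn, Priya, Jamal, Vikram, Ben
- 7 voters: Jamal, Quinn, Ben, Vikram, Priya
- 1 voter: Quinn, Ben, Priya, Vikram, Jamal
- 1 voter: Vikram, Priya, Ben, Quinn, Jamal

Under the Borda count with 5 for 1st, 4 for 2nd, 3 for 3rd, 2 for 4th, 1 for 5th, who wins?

Quinn

Jamal: 14×2 + 8×3 + 7×5 + 1×1 + 1×1 = 89
Priya: 14×4 + 8×4 + 7×1 + 1×3 + 1×4 = 102
Ben: 14×5 + 8×1 + 7×3 + 1×4 + 1×3 = 106
Quinn: 14×3 + 8×5 + 7×4 + 1×5 + 1×2 = 117
Vikram: 14×1 + 8×2 + 7×2 + 1×2 + 1×5 = 51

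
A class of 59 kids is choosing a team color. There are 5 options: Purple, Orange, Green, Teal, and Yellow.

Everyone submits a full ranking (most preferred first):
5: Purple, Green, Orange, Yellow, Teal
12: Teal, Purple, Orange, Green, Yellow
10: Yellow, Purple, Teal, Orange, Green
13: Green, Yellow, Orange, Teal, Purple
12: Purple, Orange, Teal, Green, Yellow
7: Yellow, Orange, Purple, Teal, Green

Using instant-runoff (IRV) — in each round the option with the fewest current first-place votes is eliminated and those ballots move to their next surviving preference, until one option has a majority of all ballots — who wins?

Round 1: Purple 17, Orange 0, Green 13, Teal 12, Yellow 17. Orange eliminated.
Round 2: Purple 17, Green 13, Teal 12, Yellow 17. Teal eliminated.
Round 3: Purple 29, Green 13, Yellow 17. Green eliminated.
Round 4: Purple 29, Yellow 30. Yellow has a majority (≥30).

Yellow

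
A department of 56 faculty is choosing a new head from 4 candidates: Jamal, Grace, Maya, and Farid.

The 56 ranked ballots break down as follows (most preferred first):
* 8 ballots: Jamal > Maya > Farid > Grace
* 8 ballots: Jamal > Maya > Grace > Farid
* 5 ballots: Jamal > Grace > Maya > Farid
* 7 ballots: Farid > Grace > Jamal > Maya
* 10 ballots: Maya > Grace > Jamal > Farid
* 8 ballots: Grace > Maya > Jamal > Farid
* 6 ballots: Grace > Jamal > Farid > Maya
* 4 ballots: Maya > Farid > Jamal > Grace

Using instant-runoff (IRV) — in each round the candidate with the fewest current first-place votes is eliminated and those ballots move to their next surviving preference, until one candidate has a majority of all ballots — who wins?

Grace

Round 1: Jamal 21, Grace 14, Maya 14, Farid 7. Farid eliminated.
Round 2: Jamal 21, Grace 21, Maya 14. Maya eliminated.
Round 3: Jamal 25, Grace 31. Grace has a majority (≥29).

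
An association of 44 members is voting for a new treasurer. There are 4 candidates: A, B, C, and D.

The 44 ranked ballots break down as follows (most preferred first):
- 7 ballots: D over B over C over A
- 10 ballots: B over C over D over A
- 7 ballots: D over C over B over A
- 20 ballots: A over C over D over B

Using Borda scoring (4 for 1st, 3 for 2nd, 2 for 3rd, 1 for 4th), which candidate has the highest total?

C

A: 7×1 + 10×1 + 7×1 + 20×4 = 104
B: 7×3 + 10×4 + 7×2 + 20×1 = 95
C: 7×2 + 10×3 + 7×3 + 20×3 = 125
D: 7×4 + 10×2 + 7×4 + 20×2 = 116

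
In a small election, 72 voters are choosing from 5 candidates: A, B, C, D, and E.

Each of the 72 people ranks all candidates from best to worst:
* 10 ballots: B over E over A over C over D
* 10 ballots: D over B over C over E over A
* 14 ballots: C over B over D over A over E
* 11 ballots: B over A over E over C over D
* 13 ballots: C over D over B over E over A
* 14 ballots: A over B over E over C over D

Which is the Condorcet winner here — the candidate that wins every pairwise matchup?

B

B vs A: 58–14
B vs C: 45–27
B vs D: 49–23
B vs E: 72–0
B beats every other candidate.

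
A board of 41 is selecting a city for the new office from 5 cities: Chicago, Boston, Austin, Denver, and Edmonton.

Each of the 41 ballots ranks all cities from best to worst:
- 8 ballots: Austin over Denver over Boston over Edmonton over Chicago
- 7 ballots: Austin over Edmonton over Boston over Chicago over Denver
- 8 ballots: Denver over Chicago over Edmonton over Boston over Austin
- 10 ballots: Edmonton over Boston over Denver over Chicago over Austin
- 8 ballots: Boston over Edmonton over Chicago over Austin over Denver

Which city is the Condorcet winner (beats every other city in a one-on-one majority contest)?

Edmonton vs Chicago: 33–8
Edmonton vs Boston: 25–16
Edmonton vs Austin: 26–15
Edmonton vs Denver: 25–16
Edmonton beats every other city.

Edmonton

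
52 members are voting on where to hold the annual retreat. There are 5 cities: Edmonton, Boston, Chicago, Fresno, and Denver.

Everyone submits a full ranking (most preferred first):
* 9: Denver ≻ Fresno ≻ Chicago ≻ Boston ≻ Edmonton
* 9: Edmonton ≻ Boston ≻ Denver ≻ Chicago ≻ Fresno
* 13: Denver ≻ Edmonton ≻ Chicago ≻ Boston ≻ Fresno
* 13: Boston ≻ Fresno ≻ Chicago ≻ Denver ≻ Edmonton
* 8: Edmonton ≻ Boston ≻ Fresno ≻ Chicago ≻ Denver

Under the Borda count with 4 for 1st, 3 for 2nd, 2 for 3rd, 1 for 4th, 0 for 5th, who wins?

Boston

Edmonton: 9×0 + 9×4 + 13×3 + 13×0 + 8×4 = 107
Boston: 9×1 + 9×3 + 13×1 + 13×4 + 8×3 = 125
Chicago: 9×2 + 9×1 + 13×2 + 13×2 + 8×1 = 87
Fresno: 9×3 + 9×0 + 13×0 + 13×3 + 8×2 = 82
Denver: 9×4 + 9×2 + 13×4 + 13×1 + 8×0 = 119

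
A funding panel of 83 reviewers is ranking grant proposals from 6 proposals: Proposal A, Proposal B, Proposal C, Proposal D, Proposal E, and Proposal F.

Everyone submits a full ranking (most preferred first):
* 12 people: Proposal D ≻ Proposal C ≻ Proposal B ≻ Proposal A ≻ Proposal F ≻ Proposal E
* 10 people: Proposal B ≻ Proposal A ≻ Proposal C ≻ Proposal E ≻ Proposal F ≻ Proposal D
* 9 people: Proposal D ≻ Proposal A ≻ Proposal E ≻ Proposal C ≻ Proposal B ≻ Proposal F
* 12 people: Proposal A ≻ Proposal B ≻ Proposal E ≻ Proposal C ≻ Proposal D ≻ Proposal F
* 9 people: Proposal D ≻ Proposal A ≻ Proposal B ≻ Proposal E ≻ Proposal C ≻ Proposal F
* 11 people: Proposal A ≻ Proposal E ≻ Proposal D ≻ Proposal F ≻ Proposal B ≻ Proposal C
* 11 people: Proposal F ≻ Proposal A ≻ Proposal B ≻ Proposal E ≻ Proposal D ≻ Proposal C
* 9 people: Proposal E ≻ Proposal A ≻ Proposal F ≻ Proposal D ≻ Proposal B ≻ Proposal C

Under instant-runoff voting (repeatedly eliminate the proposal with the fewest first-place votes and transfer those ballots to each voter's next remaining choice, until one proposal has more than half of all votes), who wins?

Round 1: Proposal A 23, Proposal B 10, Proposal C 0, Proposal D 30, Proposal E 9, Proposal F 11. Proposal C eliminated.
Round 2: Proposal A 23, Proposal B 10, Proposal D 30, Proposal E 9, Proposal F 11. Proposal E eliminated.
Round 3: Proposal A 32, Proposal B 10, Proposal D 30, Proposal F 11. Proposal B eliminated.
Round 4: Proposal A 42, Proposal D 30, Proposal F 11. Proposal A has a majority (≥42).

Proposal A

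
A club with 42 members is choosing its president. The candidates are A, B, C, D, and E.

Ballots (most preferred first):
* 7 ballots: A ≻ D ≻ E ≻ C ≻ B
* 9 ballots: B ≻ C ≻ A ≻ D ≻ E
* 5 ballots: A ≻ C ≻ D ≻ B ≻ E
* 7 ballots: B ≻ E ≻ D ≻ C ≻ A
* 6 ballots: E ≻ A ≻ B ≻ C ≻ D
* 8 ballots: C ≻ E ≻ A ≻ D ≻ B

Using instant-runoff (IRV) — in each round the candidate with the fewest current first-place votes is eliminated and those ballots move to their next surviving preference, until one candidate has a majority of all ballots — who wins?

Round 1: A 12, B 16, C 8, D 0, E 6. D eliminated.
Round 2: A 12, B 16, C 8, E 6. E eliminated.
Round 3: A 18, B 16, C 8. C eliminated.
Round 4: A 26, B 16. A has a majority (≥22).

A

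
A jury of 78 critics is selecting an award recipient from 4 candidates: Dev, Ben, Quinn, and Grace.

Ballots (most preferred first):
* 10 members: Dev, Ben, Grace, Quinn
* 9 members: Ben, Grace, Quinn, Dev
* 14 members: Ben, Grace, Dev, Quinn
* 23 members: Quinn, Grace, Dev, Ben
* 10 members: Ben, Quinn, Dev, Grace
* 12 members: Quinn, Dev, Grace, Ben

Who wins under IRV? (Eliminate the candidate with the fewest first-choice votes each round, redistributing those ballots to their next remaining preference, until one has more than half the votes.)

Round 1: Dev 10, Ben 33, Quinn 35, Grace 0. Grace eliminated.
Round 2: Dev 10, Ben 33, Quinn 35. Dev eliminated.
Round 3: Ben 43, Quinn 35. Ben has a majority (≥40).

Ben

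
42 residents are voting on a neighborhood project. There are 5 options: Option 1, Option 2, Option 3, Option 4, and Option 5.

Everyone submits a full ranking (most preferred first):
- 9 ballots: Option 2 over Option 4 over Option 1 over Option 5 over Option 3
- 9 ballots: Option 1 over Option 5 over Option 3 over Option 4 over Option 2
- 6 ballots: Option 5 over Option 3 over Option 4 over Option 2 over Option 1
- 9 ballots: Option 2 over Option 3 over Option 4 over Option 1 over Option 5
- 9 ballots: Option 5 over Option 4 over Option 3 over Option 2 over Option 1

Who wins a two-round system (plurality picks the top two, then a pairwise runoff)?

Option 5

Round 1 first-place votes: Option 1 9, Option 2 18, Option 3 0, Option 4 0, Option 5 15. Option 2 and Option 5 advance.
Runoff: Option 2 is ranked above Option 5 on 18 ballots, Option 5 above Option 2 on 24.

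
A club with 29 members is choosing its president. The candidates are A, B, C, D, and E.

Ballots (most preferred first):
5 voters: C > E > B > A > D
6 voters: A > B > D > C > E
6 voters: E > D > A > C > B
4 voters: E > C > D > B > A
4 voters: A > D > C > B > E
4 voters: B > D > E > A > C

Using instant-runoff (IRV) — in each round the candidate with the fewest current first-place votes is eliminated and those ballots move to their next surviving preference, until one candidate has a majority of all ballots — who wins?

Round 1: A 10, B 4, C 5, D 0, E 10. D eliminated.
Round 2: A 10, B 4, C 5, E 10. B eliminated.
Round 3: A 10, C 5, E 14. C eliminated.
Round 4: A 10, E 19. E has a majority (≥15).

E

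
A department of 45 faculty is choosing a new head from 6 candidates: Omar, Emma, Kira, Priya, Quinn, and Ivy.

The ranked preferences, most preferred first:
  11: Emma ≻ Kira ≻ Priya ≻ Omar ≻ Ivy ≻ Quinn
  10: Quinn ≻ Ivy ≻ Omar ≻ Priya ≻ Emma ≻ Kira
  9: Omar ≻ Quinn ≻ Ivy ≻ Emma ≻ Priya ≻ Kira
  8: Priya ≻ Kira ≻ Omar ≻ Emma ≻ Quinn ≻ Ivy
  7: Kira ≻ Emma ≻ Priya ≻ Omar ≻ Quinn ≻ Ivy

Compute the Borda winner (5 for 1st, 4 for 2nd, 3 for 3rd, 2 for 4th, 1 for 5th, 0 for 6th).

Omar: 11×2 + 10×3 + 9×5 + 8×3 + 7×2 = 135
Emma: 11×5 + 10×1 + 9×2 + 8×2 + 7×4 = 127
Kira: 11×4 + 10×0 + 9×0 + 8×4 + 7×5 = 111
Priya: 11×3 + 10×2 + 9×1 + 8×5 + 7×3 = 123
Quinn: 11×0 + 10×5 + 9×4 + 8×1 + 7×1 = 101
Ivy: 11×1 + 10×4 + 9×3 + 8×0 + 7×0 = 78

Omar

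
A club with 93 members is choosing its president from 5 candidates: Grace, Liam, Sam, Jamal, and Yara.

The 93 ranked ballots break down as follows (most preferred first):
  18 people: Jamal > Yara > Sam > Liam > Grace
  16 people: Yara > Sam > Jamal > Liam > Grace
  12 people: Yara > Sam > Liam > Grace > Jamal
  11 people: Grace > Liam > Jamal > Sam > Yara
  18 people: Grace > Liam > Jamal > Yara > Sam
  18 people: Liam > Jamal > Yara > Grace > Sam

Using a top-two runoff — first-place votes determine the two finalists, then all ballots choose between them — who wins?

Round 1 first-place votes: Grace 29, Liam 18, Sam 0, Jamal 18, Yara 28. Grace and Yara advance.
Runoff: Grace is ranked above Yara on 29 ballots, Yara above Grace on 64.

Yara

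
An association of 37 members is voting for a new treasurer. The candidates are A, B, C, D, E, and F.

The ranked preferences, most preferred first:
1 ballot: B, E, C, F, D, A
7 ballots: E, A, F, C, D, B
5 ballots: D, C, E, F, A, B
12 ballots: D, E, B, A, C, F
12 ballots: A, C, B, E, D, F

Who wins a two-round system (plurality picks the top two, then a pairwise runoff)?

Round 1 first-place votes: A 12, B 1, C 0, D 17, E 7, F 0. D and A advance.
Runoff: D is ranked above A on 18 ballots, A above D on 19.

A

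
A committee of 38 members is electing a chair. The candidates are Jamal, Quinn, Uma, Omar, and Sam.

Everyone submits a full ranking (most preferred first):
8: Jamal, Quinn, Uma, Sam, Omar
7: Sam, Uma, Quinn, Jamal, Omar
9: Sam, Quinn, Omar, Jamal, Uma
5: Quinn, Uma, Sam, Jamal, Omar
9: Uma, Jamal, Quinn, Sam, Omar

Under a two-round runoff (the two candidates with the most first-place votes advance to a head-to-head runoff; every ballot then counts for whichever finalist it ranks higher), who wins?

Uma

Round 1 first-place votes: Jamal 8, Quinn 5, Uma 9, Omar 0, Sam 16. Sam and Uma advance.
Runoff: Sam is ranked above Uma on 16 ballots, Uma above Sam on 22.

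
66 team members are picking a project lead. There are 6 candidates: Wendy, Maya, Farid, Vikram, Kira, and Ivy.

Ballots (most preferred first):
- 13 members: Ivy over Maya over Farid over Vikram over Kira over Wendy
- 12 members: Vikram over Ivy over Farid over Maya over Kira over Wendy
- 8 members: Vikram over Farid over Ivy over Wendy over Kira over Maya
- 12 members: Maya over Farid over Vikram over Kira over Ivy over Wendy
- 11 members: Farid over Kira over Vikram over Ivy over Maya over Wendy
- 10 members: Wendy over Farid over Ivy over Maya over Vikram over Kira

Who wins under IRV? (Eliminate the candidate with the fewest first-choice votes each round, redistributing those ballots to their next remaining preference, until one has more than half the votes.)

Farid

Round 1: Wendy 10, Maya 12, Farid 11, Vikram 20, Kira 0, Ivy 13. Kira eliminated.
Round 2: Wendy 10, Maya 12, Farid 11, Vikram 20, Ivy 13. Wendy eliminated.
Round 3: Maya 12, Farid 21, Vikram 20, Ivy 13. Maya eliminated.
Round 4: Farid 33, Vikram 20, Ivy 13. Ivy eliminated.
Round 5: Farid 46, Vikram 20. Farid has a majority (≥34).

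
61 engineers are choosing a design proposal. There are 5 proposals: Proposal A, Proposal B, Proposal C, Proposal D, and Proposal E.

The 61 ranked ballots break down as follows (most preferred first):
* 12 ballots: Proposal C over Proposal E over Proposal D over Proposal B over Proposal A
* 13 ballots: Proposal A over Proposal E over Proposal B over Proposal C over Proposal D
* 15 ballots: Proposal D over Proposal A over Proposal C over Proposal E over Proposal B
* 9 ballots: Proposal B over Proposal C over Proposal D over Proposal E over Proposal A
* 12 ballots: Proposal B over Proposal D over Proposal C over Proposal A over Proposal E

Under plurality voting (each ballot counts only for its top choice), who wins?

Proposal B

First-place votes: Proposal A 13, Proposal B 21, Proposal C 12, Proposal D 15, Proposal E 0.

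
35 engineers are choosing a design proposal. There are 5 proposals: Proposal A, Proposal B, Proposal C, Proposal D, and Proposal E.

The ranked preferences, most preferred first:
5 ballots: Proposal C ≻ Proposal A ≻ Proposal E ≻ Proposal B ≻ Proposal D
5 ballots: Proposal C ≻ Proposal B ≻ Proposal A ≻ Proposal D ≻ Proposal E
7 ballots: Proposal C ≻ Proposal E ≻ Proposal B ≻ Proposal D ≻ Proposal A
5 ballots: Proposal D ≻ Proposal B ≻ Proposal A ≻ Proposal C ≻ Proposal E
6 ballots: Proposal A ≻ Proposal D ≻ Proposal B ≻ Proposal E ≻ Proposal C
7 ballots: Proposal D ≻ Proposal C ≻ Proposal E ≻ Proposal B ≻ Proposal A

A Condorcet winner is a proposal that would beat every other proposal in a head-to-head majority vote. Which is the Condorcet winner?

Proposal D

Proposal D vs Proposal A: 19–16
Proposal D vs Proposal B: 18–17
Proposal D vs Proposal C: 18–17
Proposal D vs Proposal E: 23–12
Proposal D beats every other proposal.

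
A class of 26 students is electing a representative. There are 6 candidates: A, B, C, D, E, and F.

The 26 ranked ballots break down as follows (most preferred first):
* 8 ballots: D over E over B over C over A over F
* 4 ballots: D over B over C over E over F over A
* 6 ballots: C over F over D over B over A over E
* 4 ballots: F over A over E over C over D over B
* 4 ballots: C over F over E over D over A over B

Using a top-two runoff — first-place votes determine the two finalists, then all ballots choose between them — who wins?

Round 1 first-place votes: A 0, B 0, C 10, D 12, E 0, F 4. D and C advance.
Runoff: D is ranked above C on 12 ballots, C above D on 14.

C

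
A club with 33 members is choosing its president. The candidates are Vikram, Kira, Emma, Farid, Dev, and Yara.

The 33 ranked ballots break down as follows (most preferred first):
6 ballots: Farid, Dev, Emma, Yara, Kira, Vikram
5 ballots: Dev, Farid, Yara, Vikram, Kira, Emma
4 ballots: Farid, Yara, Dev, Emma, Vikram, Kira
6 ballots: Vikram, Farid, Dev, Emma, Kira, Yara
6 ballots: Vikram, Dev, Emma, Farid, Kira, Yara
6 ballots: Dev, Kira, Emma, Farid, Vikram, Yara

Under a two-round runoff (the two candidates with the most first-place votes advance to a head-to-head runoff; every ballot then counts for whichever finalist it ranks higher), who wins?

Dev

Round 1 first-place votes: Vikram 12, Kira 0, Emma 0, Farid 10, Dev 11, Yara 0. Vikram and Dev advance.
Runoff: Vikram is ranked above Dev on 12 ballots, Dev above Vikram on 21.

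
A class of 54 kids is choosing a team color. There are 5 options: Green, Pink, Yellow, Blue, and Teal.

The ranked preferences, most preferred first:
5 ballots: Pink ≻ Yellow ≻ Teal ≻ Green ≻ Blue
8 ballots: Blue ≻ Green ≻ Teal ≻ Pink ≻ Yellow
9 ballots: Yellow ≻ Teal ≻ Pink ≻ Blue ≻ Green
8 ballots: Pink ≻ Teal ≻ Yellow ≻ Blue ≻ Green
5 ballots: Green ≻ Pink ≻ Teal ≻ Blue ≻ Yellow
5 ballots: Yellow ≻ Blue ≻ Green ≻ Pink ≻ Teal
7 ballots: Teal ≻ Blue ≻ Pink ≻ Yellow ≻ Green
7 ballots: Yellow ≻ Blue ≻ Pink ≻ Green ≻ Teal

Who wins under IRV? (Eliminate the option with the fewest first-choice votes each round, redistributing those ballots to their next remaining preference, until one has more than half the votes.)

Round 1: Green 5, Pink 13, Yellow 21, Blue 8, Teal 7. Green eliminated.
Round 2: Pink 18, Yellow 21, Blue 8, Teal 7. Teal eliminated.
Round 3: Pink 18, Yellow 21, Blue 15. Blue eliminated.
Round 4: Pink 33, Yellow 21. Pink has a majority (≥28).

Pink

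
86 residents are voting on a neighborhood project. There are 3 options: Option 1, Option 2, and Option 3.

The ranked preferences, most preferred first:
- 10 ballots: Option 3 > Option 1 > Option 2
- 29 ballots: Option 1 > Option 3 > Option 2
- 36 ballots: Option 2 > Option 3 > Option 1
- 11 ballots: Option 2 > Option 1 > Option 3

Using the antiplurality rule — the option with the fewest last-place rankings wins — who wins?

Option 3

Last-place votes: Option 1 36, Option 2 39, Option 3 11.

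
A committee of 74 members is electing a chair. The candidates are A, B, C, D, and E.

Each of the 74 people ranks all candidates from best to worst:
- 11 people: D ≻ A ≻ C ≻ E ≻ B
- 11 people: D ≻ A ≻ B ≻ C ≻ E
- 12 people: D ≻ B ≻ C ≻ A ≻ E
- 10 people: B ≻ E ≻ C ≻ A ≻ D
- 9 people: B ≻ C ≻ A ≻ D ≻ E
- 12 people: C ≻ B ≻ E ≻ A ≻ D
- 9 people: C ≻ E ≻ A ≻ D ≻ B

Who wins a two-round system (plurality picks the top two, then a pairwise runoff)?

C

Round 1 first-place votes: A 0, B 19, C 21, D 34, E 0. D and C advance.
Runoff: D is ranked above C on 34 ballots, C above D on 40.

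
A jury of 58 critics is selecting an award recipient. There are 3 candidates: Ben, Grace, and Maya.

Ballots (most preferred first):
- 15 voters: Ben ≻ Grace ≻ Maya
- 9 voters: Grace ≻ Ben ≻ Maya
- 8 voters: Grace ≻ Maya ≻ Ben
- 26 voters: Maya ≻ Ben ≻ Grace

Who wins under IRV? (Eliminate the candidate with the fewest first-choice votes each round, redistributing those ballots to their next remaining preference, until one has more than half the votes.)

Grace

Round 1: Ben 15, Grace 17, Maya 26. Ben eliminated.
Round 2: Grace 32, Maya 26. Grace has a majority (≥30).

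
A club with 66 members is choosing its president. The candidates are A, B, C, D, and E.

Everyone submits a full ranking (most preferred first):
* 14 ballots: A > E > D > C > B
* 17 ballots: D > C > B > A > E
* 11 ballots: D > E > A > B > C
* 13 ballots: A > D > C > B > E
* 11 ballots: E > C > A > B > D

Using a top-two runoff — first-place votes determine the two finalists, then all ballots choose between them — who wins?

Round 1 first-place votes: A 27, B 0, C 0, D 28, E 11. D and A advance.
Runoff: D is ranked above A on 28 ballots, A above D on 38.

A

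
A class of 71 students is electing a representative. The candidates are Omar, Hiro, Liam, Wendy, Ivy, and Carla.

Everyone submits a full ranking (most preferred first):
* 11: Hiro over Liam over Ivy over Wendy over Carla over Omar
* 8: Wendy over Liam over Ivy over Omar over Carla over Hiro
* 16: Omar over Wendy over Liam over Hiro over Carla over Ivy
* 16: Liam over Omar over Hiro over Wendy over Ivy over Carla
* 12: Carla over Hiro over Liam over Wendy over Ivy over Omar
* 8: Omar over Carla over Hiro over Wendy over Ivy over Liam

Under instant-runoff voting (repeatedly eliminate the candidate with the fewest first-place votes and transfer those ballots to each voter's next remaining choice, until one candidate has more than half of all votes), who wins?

Round 1: Omar 24, Hiro 11, Liam 16, Wendy 8, Ivy 0, Carla 12. Ivy eliminated.
Round 2: Omar 24, Hiro 11, Liam 16, Wendy 8, Carla 12. Wendy eliminated.
Round 3: Omar 24, Hiro 11, Liam 24, Carla 12. Hiro eliminated.
Round 4: Omar 24, Liam 35, Carla 12. Carla eliminated.
Round 5: Omar 24, Liam 47. Liam has a majority (≥36).

Liam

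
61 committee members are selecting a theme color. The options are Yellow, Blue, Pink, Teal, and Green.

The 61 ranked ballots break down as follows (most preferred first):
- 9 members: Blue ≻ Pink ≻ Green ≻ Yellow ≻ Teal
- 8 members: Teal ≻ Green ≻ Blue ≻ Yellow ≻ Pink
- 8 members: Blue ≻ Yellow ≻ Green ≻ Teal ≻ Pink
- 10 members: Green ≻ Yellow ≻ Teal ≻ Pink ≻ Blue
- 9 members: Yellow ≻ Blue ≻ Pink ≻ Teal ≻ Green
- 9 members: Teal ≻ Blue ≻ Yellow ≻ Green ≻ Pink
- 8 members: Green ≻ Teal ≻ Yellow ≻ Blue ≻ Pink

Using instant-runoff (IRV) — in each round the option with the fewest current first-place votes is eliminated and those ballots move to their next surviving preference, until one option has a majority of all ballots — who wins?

Round 1: Yellow 9, Blue 17, Pink 0, Teal 17, Green 18. Pink eliminated.
Round 2: Yellow 9, Blue 17, Teal 17, Green 18. Yellow eliminated.
Round 3: Blue 26, Teal 17, Green 18. Teal eliminated.
Round 4: Blue 35, Green 26. Blue has a majority (≥31).

Blue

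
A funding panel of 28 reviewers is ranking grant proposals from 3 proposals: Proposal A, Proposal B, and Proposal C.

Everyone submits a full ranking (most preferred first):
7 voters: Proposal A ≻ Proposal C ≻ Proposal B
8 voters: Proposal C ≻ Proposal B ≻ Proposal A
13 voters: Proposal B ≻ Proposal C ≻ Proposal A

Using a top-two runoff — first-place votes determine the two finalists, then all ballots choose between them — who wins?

Round 1 first-place votes: Proposal A 7, Proposal B 13, Proposal C 8. Proposal B and Proposal C advance.
Runoff: Proposal B is ranked above Proposal C on 13 ballots, Proposal C above Proposal B on 15.

Proposal C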